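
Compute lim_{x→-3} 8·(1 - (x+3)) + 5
Direct substitution at x = -3 gives 13.

Final answer: 13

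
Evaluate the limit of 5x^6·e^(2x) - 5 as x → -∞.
The product is a 0·∞ indeterminate form at x → -∞.
Rewrite the product as 5x^6 / e^(-2x) (an ∞/∞ form) and apply L'Hôpital, or use the standard hierarchy e^(2|x|) ≫ |x^6| as x → -∞.
The indeterminate product → 0, so the limit = -5.

Final answer: -5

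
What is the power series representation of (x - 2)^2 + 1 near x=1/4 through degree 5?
65/16 - 7·(x - 1/4)/2 + (x - 1/4)^2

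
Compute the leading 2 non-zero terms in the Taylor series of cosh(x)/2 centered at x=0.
x^2/4 + 1/2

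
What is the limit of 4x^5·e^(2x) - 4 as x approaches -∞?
The product is a 0·∞ indeterminate form at x → -∞.
Rewrite the product as 4x^5 / e^(-2x) (an ∞/∞ form) and apply L'Hôpital, or use the standard hierarchy e^(2|x|) ≫ |x^5| as x → -∞.
The indeterminate product → 0, so the limit = -4.

Final answer: -4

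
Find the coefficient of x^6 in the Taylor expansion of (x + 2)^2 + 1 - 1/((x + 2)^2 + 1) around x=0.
Expand to order 6: (x + 2)^2 + 1 - 1/((x + 2)^2 + 1) = 29·x^6/78125 + 44·x^5/15625 - 41·x^4/3125 + 24·x^3/625 + 114·x^2/125 + 104·x/25 + 24/5 + O(x^7).
The coefficient of x^6 is 29/78125.

Final answer: 29/78125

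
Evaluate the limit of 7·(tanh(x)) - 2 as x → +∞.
Evaluate the dominant behaviour as x → +∞; each term tends to a finite value or vanishes.
Limit = 5.

Final answer: 5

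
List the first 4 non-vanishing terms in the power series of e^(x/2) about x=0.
x^3/48 + x^2/8 + x/2 + 1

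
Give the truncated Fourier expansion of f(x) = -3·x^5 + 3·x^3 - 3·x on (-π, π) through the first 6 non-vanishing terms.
(-762 - 6·π^4 + 126·π^2)·sin(x) + (-18·π^2 + 30 + 3·π^4)·sin(2·x) + (-2·π^4 - 170/27 + 58·π^2/9)·sin(3·x) + (-27·π^2/8 + 177/64 + 3·π^4/2)·sin(4·x) + (-6·π^4/5 - 1074/625 + 54·π^2/25)·sin(5·x) + (-14·π^2/9 + 34/27 + π^4)·sin(6·x)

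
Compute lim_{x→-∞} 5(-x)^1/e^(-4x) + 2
The quotient is an ∞/∞ indeterminate form as x → -∞.
Compare growth rates of the dominant terms (exponentials ≫ polynomials ≫ logarithms), or apply L'Hôpital's rule; the quotient → 0.
Adding the constant: 0 + 2 = 2. Limit = 2.

Final answer: 2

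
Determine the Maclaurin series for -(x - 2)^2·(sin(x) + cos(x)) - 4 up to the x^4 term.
-x^4/3 - 7·x^3/3 + 5·x^2 - 8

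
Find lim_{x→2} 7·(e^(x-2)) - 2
Direct substitution at x = 2 gives 5.

Final answer: 5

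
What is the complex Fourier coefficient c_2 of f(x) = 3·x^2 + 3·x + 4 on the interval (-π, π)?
Compute the real Fourier coefficients first: a_2 = 3, b_2 = -3.
Then c_2 = (a_2 − i·b_2)/2 = 3/2 + 3·i/2.

Final answer: 3/2 + 3·i/2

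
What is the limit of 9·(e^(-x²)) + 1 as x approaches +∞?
Evaluate the dominant behaviour as x → +∞; each term tends to a finite value or vanishes.
Limit = 1.

Final answer: 1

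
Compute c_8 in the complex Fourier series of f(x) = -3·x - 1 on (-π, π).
Compute the real Fourier coefficients first: a_8 = 0, b_8 = 3/4.
Then c_8 = (a_8 − i·b_8)/2 = -3·i/8.

Final answer: -3·i/8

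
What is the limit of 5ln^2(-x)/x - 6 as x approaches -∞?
The quotient is an ∞/∞ indeterminate form as x → -∞.
Compare growth rates of the dominant terms (exponentials ≫ polynomials ≫ logarithms), or apply L'Hôpital's rule; the quotient → 0.
Adding the constant: 0 - 6 = -6. Limit = -6.

Final answer: -6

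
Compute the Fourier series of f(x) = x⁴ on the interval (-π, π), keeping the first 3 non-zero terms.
(48 - 8·π^2)·cos(x) + (-3 + 2·π^2)·cos(2·x) + π^4/5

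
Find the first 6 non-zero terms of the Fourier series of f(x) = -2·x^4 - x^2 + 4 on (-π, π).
(-92 + 16·π^2)·cos(x) + (5 - 4·π^2)·cos(2·x) + (-20/27 + 16·π^2/9)·cos(3·x) + (1/8 - π^2)·cos(4·x) + (4/625 + 16·π^2/25)·cos(5·x) - 2·π^4/5 - π^2/3 + 4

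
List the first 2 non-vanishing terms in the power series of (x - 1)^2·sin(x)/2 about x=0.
-x^2 + x/2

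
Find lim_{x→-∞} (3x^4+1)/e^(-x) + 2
The quotient is an ∞/∞ indeterminate form as x → -∞.
Compare growth rates of the dominant terms (exponentials ≫ polynomials ≫ logarithms), or apply L'Hôpital's rule; the quotient → 0.
Adding the constant: 0 + 2 = 2. Limit = 2.

Final answer: 2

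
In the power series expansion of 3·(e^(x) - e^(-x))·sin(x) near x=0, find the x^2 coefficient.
Expand to order 2: 3·(e^(x) - e^(-x))·sin(x) = 6·x^2 + O(x^3).
The coefficient of x^2 is 6.

Final answer: 6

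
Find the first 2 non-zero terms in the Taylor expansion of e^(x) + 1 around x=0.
x + 2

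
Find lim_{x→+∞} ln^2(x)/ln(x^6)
This is an ∞/∞ indeterminate form as x → +∞.
Write ln(x^6) = 6·ln(x), reducing the quotient to ln(x)/6 → ∞.
Limit = ∞.

Final answer: ∞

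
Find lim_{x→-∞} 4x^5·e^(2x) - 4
The product is a 0·∞ indeterminate form at x → -∞.
Rewrite the product as 4x^5 / e^(-2x) (an ∞/∞ form) and apply L'Hôpital, or use the standard hierarchy e^(2|x|) ≫ |x^5| as x → -∞.
The indeterminate product → 0, so the limit = -4.

Final answer: -4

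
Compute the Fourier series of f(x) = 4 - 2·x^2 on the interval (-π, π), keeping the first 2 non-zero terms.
8·cos(x) - 2·π^2/3 + 4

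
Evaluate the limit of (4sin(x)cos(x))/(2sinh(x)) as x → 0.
Both numerator and denominator → 0 as x → 0; this is a 0/0 indeterminate form.
Expand each to leading order near x = 0: numerator ~ 4·x, denominator ~ 2·x.
The limit of the ratio is 2.

Final answer: 2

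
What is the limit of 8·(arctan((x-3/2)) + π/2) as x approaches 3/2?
Direct substitution at x = 3/2 gives 4·π.

Final answer: 4·π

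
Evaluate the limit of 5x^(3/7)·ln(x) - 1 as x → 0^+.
The product is a 0·∞ indeterminate form at x → 0⁺.
Rewrite the product as 5·ln(x) / x^(-3/7) and apply L'Hôpital, or use the standard hierarchy x^(-3/7) ≫ |ln x| as x → 0⁺.
The indeterminate product → 0, so the limit = -1.

Final answer: -1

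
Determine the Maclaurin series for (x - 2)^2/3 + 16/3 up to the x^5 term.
x^2/3 - 4·x/3 + 20/3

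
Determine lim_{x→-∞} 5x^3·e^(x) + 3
The product is a 0·∞ indeterminate form at x → -∞.
Rewrite the product as 5x^3 / e^(-x) (an ∞/∞ form) and apply L'Hôpital, or use the standard hierarchy e^(|x|) ≫ |x^3| as x → -∞.
The indeterminate product → 0, so the limit = 3.

Final answer: 3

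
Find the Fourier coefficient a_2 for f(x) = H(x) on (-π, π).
a_2 = (1/π) ∫_{-π}^{π} f(x)·cos(2x) dx.
Evaluate the integral (use parity and integration by parts as needed): a_2 = 0.

Final answer: 0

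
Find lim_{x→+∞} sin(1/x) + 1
Evaluate the dominant behaviour as x → +∞; each term tends to a finite value or vanishes.
Limit = 1.

Final answer: 1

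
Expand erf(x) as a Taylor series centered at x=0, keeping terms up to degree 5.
x^5/(5·√(π)) - 2·x^3/(3·√(π)) + 2·x/√(π)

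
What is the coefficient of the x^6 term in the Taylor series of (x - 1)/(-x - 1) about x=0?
Expand to order 6: (x - 1)/(-x - 1) = 2·x^6 - 2·x^5 + 2·x^4 - 2·x^3 + 2·x^2 - 2·x + 1 + O(x^7).
The coefficient of x^6 is 2.

Final answer: 2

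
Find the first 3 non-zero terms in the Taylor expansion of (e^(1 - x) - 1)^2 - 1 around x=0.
x^2·(-1 + e)^2·(e/(-1 + e) + e^(2)/(-1 + e)^2) - 2·e·x·(-1 + e) - 1 + (-1 + e)^2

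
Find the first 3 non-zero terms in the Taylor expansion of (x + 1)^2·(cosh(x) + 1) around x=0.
5·x^2/2 + 4·x + 2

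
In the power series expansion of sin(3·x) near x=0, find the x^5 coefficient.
Expand to order 5: sin(3·x) = 81·x^5/40 - 9·x^3/2 + 3·x + O(x^6).
The coefficient of x^5 is 81/40.

Final answer: 81/40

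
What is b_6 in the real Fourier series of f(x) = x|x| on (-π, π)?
b_6 = (1/π) ∫_{-π}^{π} f(x)·sin(6x) dx.
Evaluate the integral (use parity and integration by parts as needed): b_6 = -π/3.

Final answer: -π/3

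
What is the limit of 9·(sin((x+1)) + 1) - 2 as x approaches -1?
Direct substitution at x = -1 gives 7.

Final answer: 7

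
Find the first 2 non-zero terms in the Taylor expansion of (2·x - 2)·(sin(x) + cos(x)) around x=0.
3·x^2 - 2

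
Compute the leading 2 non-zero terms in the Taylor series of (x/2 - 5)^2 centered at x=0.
25 - 5·x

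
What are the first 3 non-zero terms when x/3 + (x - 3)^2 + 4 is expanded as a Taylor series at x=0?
x^2 - 17·x/3 + 13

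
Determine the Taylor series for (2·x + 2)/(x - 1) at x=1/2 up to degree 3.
-6 - 16·(x - 1/2) - 32·(x - 1/2)^2 - 64·(x - 1/2)^3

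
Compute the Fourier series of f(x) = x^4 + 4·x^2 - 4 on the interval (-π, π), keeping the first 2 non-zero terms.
(32 - 8·π^2)·cos(x) - 4 + 4·π^2/3 + π^4/5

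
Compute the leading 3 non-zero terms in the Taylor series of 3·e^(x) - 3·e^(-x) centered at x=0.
x^5/20 + x^3 + 6·x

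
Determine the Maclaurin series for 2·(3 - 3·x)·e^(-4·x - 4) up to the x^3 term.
-112·x^3·e^(-4) + 72·x^2·e^(-4) - 30·x·e^(-4) + 6·e^(-4)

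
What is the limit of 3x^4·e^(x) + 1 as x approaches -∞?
The product is a 0·∞ indeterminate form at x → -∞.
Rewrite the product as 3x^4 / e^(-x) (an ∞/∞ form) and apply L'Hôpital, or use the standard hierarchy e^(|x|) ≫ |x^4| as x → -∞.
The indeterminate product → 0, so the limit = 1.

Final answer: 1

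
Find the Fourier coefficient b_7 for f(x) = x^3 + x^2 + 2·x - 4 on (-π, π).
b_7 = (1/π) ∫_{-π}^{π} f(x)·sin(7x) dx.
Evaluate the integral (use parity and integration by parts as needed): b_7 = 184/343 + 2·π^2/7.

Final answer: 184/343 + 2·π^2/7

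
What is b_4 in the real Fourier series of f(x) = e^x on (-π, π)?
b_4 = (1/π) ∫_{-π}^{π} f(x)·sin(4x) dx.
Evaluate the integral (use parity and integration by parts as needed): b_4 = (4 - 4·e^(2·π))·e^(-π)/(17·π).

Final answer: (4 - 4·e^(2·π))·e^(-π)/(17·π)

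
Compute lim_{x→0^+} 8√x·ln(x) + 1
The product is a 0·∞ indeterminate form at x → 0⁺.
Rewrite the product as 8·ln(x) / x^(-1/2) and apply L'Hôpital, or use the standard hierarchy x^(-1/2) ≫ |ln x| as x → 0⁺.
The indeterminate product → 0, so the limit = 1.

Final answer: 1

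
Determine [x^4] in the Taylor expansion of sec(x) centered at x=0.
Expand to order 4: sec(x) = 5·x^4/24 + x^2/2 + 1 + O(x^5).
The coefficient of x^4 is 5/24.

Final answer: 5/24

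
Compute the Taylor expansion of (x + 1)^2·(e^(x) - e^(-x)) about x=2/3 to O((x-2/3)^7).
(-25 + 25·e^(4/3))·e^(-2/3)/9 + (-5 + 55·e^(4/3))·e^(-2/3)·(x - 2/3)/9 + (17 + 103·e^(4/3))·e^(-2/3)·(x - 2/3)^2/18 + (-11 + 169·e^(4/3))·e^(-2/3)·(x - 2/3)^3/54 + (-13 + 253·e^(4/3))·e^(-2/3)·(x - 2/3)^4/216 + (11 + 71·e^(4/3))·e^(-2/3)·(x - 2/3)^5/216 + (-23 + 95·e^(4/3))·e^(-2/3)·(x - 2/3)^6/1296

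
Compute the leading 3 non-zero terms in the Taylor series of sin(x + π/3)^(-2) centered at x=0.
8·x^2/3 - 8·√(3)·x/9 + 4/3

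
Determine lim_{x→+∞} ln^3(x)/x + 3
The quotient is an ∞/∞ indeterminate form as x → +∞.
The polynomial denominator x dominates the logarithmic numerator (any positive power of x ≫ ln^3(x) as x → ∞), so the quotient → 0.
Adding the constant: 0 + 3 = 3. Limit = 3.

Final answer: 3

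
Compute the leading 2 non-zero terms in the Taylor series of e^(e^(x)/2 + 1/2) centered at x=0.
e·x/2 + e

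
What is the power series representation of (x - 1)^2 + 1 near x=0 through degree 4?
x^2 - 2·x + 2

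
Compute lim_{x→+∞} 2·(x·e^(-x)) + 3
Evaluate the dominant behaviour as x → +∞; each term tends to a finite value or vanishes.
Limit = 3.

Final answer: 3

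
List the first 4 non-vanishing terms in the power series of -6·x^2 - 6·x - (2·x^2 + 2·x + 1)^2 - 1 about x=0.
-8·x^3 - 14·x^2 - 10·x - 2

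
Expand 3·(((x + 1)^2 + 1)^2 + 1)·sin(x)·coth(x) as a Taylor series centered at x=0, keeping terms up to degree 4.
143·x^4/24 + 16·x^3 + 53·x^2/2 + 24·x + 15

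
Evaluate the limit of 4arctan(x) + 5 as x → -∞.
Evaluate the dominant behaviour as x → -∞; each term tends to a finite value or vanishes.
Limit = 5 - 2·π.

Final answer: 5 - 2·π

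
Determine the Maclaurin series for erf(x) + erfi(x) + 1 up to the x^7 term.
2·x^5/(5·√(π)) + 4·x/√(π) + 1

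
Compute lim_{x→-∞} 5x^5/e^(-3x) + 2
The quotient is an ∞/∞ indeterminate form as x → -∞.
Compare growth rates of the dominant terms (exponentials ≫ polynomials ≫ logarithms), or apply L'Hôpital's rule; the quotient → 0.
Adding the constant: 0 + 2 = 2. Limit = 2.

Final answer: 2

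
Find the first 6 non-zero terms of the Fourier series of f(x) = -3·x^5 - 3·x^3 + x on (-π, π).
(-682 - 6·π^4 + 114·π^2)·sin(x) + (-12·π^2 + 17 + 3·π^4)·sin(2·x) + (-2·π^4 - 26/27 + 22·π^2/9)·sin(3·x) + (-3·π^2/8 - 23/64 + 3·π^4/2)·sin(4·x) + (-6·π^4/5 - 6·π^2/25 + 286/625)·sin(5·x) + (-11/27 + 4·π^2/9 + π^4)·sin(6·x)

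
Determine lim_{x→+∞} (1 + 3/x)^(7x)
As x → +∞: write (1 + 3/x)^(7x) = ((1 + 3/x)^x)^7 → (e^3)^7 = e^21.
Limit = e^(21).

Final answer: e^(21)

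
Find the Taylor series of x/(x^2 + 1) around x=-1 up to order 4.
-1/2 + (x + 1)^2/4 + (x + 1)^3/4 + (x + 1)^4/8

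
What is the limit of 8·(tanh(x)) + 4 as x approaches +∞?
Evaluate the dominant behaviour as x → +∞; each term tends to a finite value or vanishes.
Limit = 12.

Final answer: 12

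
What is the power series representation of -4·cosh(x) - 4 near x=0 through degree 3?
-2·x^2 - 8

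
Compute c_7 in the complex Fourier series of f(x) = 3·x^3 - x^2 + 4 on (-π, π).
Compute the real Fourier coefficients first: a_7 = 4/49, b_7 = -36/343 + 6·π^2/7.
Then c_7 = (a_7 − i·b_7)/2 = 2/49 - 3·i·π^2/7 + 18·i/343.

Final answer: 2/49 - 3·i·π^2/7 + 18·i/343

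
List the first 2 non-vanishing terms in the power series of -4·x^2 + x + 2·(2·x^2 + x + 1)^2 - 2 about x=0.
6·x^2 + 5·x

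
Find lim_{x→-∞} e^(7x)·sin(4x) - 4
Evaluate the dominant behaviour as x → -∞; each term tends to a finite value or vanishes.
Limit = -4.

Final answer: -4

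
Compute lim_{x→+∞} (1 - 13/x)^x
As x → +∞: this is the defining limit (1 - 13/x)^x → e^(-13).
Limit = e^(-13).

Final answer: e^(-13)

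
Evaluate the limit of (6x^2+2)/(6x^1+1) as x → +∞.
This is an ∞/∞ indeterminate form as x → +∞.
Divide numerator and denominator by x^2 and let the lower-order terms vanish; the numerator's degree 2 exceeds the denominator's degree 1, so the quotient diverges.
Limit = ∞.

Final answer: ∞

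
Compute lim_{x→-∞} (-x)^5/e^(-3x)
This is an ∞/∞ indeterminate form as x → -∞.
Compare growth rates of the dominant terms (exponentials ≫ polynomials ≫ logarithms), or apply L'Hôpital's rule; the quotient → 0.
Limit = 0.

Final answer: 0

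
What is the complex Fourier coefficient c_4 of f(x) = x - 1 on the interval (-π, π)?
Compute the real Fourier coefficients first: a_4 = 0, b_4 = -1/2.
Then c_4 = (a_4 − i·b_4)/2 = i/4.

Final answer: i/4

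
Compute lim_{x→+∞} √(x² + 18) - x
This is an ∞ − ∞ indeterminate form.
Multiply and divide by the conjugate √(x²+18) + x; the x² terms cancel, leaving 18/(√(x²+18)+x) → 0.
Limit = 0.

Final answer: 0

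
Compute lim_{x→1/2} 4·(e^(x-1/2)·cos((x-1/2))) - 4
Direct substitution at x = 1/2 gives 0.

Final answer: 0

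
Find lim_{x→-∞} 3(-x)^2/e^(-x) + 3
The quotient is an ∞/∞ indeterminate form as x → -∞.
Compare growth rates of the dominant terms (exponentials ≫ polynomials ≫ logarithms), or apply L'Hôpital's rule; the quotient → 0.
Adding the constant: 0 + 3 = 3. Limit = 3.

Final answer: 3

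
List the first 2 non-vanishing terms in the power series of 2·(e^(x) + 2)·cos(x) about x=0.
2·x + 6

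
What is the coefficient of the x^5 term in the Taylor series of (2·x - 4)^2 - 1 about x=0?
Expand to order 5: (2·x - 4)^2 - 1 = 4·x^2 - 16·x + 15 + O(x^6).
The coefficient of x^5 is 0.

Final answer: 0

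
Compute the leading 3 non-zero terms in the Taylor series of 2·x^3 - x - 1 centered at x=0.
2·x^3 - x - 1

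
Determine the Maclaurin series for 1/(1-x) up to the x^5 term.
x^5 + x^4 + x^3 + x^2 + x + 1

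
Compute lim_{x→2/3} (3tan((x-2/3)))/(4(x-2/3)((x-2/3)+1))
Both numerator and denominator → 0 as x → 2/3; this is a 0/0 indeterminate form.
Expand each to leading order near x = 2/3: numerator ~ 3·(x - 2/3), denominator ~ 4·(x - 2/3).
The limit of the ratio is 3/4.

Final answer: 3/4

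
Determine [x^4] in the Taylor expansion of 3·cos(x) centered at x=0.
Expand to order 4: 3·cos(x) = x^4/8 - 3·x^2/2 + 3 + O(x^5).
The coefficient of x^4 is 1/8.

Final answer: 1/8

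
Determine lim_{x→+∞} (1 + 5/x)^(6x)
As x → +∞: write (1 + 5/x)^(6x) = ((1 + 5/x)^x)^6 → (e^5)^6 = e^30.
Limit = e^(30).

Final answer: e^(30)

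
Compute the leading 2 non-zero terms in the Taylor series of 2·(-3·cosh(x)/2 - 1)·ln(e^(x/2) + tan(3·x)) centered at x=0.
30·x^2 - 35·x/2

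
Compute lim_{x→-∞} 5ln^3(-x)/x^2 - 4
The quotient is an ∞/∞ indeterminate form as x → -∞.
Compare growth rates of the dominant terms (exponentials ≫ polynomials ≫ logarithms), or apply L'Hôpital's rule; the quotient → 0.
Adding the constant: 0 - 4 = -4. Limit = -4.

Final answer: -4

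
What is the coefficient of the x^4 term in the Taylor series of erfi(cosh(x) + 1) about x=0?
Expand to order 4: erfi(cosh(x) + 1) = 13·x^4·e^(4)/(12·√(π)) + x^2·e^(4)/√(π) + erfi(2) + O(x^5).
The coefficient of x^4 is 13·e^(4)/(12·√(π)).

Final answer: 13·e^(4)/(12·√(π))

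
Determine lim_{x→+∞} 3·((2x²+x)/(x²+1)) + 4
Evaluate the dominant behaviour as x → +∞; each term tends to a finite value or vanishes.
Limit = 10.

Final answer: 10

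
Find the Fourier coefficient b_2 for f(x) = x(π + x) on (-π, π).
b_2 = (1/π) ∫_{-π}^{π} f(x)·sin(2x) dx.
Evaluate the integral (use parity and integration by parts as needed): b_2 = -π.

Final answer: -π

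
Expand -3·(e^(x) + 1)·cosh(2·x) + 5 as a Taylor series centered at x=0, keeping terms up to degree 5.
-121·x^5/40 - 57·x^4/8 - 13·x^3/2 - 27·x^2/2 - 3·x - 1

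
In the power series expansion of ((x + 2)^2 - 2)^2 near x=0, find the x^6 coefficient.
Expand to order 6: ((x + 2)^2 - 2)^2 = x^4 + 8·x^3 + 20·x^2 + 16·x + 4 + O(x^7).
The coefficient of x^6 is 0.

Final answer: 0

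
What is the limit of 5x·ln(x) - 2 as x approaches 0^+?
The product is a 0·∞ indeterminate form at x → 0⁺.
Rewrite the product as 5·ln(x) / x^(-1) and apply L'Hôpital, or use the standard hierarchy x^(-1) ≫ |ln x| as x → 0⁺.
The indeterminate product → 0, so the limit = -2.

Final answer: -2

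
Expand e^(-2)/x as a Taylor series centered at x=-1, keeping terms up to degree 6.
-e^(-2) - e^(-2)·(x + 1) - e^(-2)·(x + 1)^2 - e^(-2)·(x + 1)^3 - e^(-2)·(x + 1)^4 - e^(-2)·(x + 1)^5 - e^(-2)·(x + 1)^6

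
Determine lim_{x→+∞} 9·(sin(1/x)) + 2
Evaluate the dominant behaviour as x → +∞; each term tends to a finite value or vanishes.
Limit = 2.

Final answer: 2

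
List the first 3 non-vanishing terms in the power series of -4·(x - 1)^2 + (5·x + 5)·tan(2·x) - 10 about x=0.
6·x^2 + 18·x - 14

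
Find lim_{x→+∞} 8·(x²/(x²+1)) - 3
Evaluate the dominant behaviour as x → +∞; each term tends to a finite value or vanishes.
Limit = 5.

Final answer: 5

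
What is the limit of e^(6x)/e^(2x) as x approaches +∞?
This is an ∞/∞ indeterminate form as x → +∞.
Rewrite e^(6x)/e^(2x) = e^((6−2)x) = e^(4x); the exponent coefficient is 4 > 0 so e^(4x) → ∞.
Limit = ∞.

Final answer: ∞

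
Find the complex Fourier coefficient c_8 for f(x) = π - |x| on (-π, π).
Compute the real Fourier coefficients first: a_8 = 0, b_8 = 0.
Then c_8 = (a_8 − i·b_8)/2 = 0.

Final answer: 0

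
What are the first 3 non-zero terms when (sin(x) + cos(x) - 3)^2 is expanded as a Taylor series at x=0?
3·x^2 - 4·x + 4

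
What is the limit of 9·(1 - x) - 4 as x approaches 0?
Direct substitution at x = 0 gives 5.

Final answer: 5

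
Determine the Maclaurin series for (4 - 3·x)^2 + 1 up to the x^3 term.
9·x^2 - 24·x + 17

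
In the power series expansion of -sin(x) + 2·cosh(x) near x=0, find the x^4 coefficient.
Expand to order 4: -sin(x) + 2·cosh(x) = x^4/12 + x^3/6 + x^2 - x + 2 + O(x^5).
The coefficient of x^4 is 1/12.

Final answer: 1/12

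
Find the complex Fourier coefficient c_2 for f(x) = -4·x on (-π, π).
Compute the real Fourier coefficients first: a_2 = 0, b_2 = 4.
Then c_2 = (a_2 − i·b_2)/2 = -2·i.

Final answer: -2·i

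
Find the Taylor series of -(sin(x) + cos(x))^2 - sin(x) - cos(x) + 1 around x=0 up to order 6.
x^6/720 - 11·x^5/40 - x^4/24 + 3·x^3/2 + x^2/2 - 3·x - 1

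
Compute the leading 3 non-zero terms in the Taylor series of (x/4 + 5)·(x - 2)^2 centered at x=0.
4·x^2 - 19·x + 20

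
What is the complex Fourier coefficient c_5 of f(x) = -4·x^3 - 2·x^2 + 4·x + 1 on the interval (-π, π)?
Compute the real Fourier coefficients first: a_5 = 8/25, b_5 = 248/125 - 8·π^2/5.
Then c_5 = (a_5 − i·b_5)/2 = 4/25 - 124·i/125 + 4·i·π^2/5.

Final answer: 4/25 - 124·i/125 + 4·i·π^2/5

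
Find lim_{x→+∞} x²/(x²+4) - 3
Evaluate the dominant behaviour as x → +∞; each term tends to a finite value or vanishes.
Limit = -2.

Final answer: -2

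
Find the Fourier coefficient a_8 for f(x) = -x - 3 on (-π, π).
a_8 = (1/π) ∫_{-π}^{π} f(x)·cos(8x) dx.
Evaluate the integral (use parity and integration by parts as needed): a_8 = 0.

Final answer: 0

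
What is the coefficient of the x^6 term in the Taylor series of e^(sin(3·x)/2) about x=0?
Expand to order 6: e^(sin(3·x)/2) = 14337·x^6/5120 - 1863·x^5/1280 - 405·x^4/128 - 27·x^3/16 + 9·x^2/8 + 3·x/2 + 1 + O(x^7).
The coefficient of x^6 is 14337/5120.

Final answer: 14337/5120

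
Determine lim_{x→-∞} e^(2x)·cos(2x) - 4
Evaluate the dominant behaviour as x → -∞; each term tends to a finite value or vanishes.
Limit = -4.

Final answer: -4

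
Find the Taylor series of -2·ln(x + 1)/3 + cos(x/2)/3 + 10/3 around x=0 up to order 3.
-2·x^3/9 + 7·x^2/24 - 2·x/3 + 11/3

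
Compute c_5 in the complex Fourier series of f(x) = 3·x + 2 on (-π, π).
Compute the real Fourier coefficients first: a_5 = 0, b_5 = 6/5.
Then c_5 = (a_5 − i·b_5)/2 = -3·i/5.

Final answer: -3·i/5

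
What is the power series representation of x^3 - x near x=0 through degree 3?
x^3 - x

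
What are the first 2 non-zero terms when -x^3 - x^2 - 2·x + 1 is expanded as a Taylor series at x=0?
1 - 2·x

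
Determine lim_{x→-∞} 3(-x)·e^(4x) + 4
The product is a 0·∞ indeterminate form at x → -∞.
Rewrite the product as 3(-x) / e^(-4x) (an ∞/∞ form) and apply L'Hôpital, or use the standard hierarchy e^(4|x|) ≫ |(-x)| as x → -∞.
The indeterminate product → 0, so the limit = 4.

Final answer: 4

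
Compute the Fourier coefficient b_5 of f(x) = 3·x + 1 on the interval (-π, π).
b_5 = (1/π) ∫_{-π}^{π} f(x)·sin(5x) dx.
Evaluate the integral (use parity and integration by parts as needed): b_5 = 6/5.

Final answer: 6/5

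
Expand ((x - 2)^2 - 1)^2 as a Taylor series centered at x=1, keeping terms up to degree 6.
4·(x - 1)^2 - 4·(x - 1)^3 + (x - 1)^4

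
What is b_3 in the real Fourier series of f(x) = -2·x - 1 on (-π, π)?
b_3 = (1/π) ∫_{-π}^{π} f(x)·sin(3x) dx.
Evaluate the integral (use parity and integration by parts as needed): b_3 = -4/3.

Final answer: -4/3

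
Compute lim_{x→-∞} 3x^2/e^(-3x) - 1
The quotient is an ∞/∞ indeterminate form as x → -∞.
Compare growth rates of the dominant terms (exponentials ≫ polynomials ≫ logarithms), or apply L'Hôpital's rule; the quotient → 0.
Adding the constant: 0 - 1 = -1. Limit = -1.

Final answer: -1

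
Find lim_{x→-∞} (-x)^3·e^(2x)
This is a 0·∞ indeterminate form at x → -∞.
Rewrite the product as (-x)^3 / e^(-2x) (an ∞/∞ form) and apply L'Hôpital, or use the standard hierarchy e^(2|x|) ≫ |(-x)^3| as x → -∞.
The indeterminate product → 0, so the limit = 0.

Final answer: 0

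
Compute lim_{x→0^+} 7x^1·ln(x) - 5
The product is a 0·∞ indeterminate form at x → 0⁺.
Rewrite the product as 7·ln(x) / x^(-1) and apply L'Hôpital, or use the standard hierarchy x^(-1) ≫ |ln x| as x → 0⁺.
The indeterminate product → 0, so the limit = -5.

Final answer: -5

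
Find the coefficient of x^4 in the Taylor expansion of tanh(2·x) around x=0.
Expand to order 4: tanh(2·x) = -8·x^3/3 + 2·x + O(x^5).
The coefficient of x^4 is 0.

Final answer: 0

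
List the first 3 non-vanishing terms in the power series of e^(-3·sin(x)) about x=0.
9·x^2/2 - 3·x + 1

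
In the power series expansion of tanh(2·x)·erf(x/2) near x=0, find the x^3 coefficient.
Expand to order 3: tanh(2·x)·erf(x/2) = 2·x^2/√(π) + O(x^4).
The coefficient of x^3 is 0.

Final answer: 0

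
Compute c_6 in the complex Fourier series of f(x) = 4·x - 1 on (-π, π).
Compute the real Fourier coefficients first: a_6 = 0, b_6 = -4/3.
Then c_6 = (a_6 − i·b_6)/2 = 2·i/3.

Final answer: 2·i/3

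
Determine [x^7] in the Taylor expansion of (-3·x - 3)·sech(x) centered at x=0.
Expand to order 7: (-3·x - 3)·sech(x) = 61·x^7/240 + 61·x^6/240 - 5·x^5/8 - 5·x^4/8 + 3·x^3/2 + 3·x^2/2 - 3·x - 3 + O(x^8).
The coefficient of x^7 is 61/240.

Final answer: 61/240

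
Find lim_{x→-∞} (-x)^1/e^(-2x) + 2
The quotient is an ∞/∞ indeterminate form as x → -∞.
Compare growth rates of the dominant terms (exponentials ≫ polynomials ≫ logarithms), or apply L'Hôpital's rule; the quotient → 0.
Adding the constant: 0 + 2 = 2. Limit = 2.

Final answer: 2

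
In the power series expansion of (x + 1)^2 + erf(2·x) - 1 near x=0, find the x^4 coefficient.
Expand to order 4: (x + 1)^2 + erf(2·x) - 1 = -16·x^3/(3·√(π)) + x^2 + x·(2 + 4/√(π)) + O(x^5).
The coefficient of x^4 is 0.

Final answer: 0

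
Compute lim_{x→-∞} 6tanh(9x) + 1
Evaluate the dominant behaviour as x → -∞; each term tends to a finite value or vanishes.
Limit = -5.

Final answer: -5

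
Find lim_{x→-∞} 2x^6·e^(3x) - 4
The product is a 0·∞ indeterminate form at x → -∞.
Rewrite the product as 2x^6 / e^(-3x) (an ∞/∞ form) and apply L'Hôpital, or use the standard hierarchy e^(3|x|) ≫ |x^6| as x → -∞.
The indeterminate product → 0, so the limit = -4.

Final answer: -4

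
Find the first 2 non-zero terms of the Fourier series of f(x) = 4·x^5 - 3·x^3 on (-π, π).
(-166·π^2 + 8·π^4 + 996)·sin(x) + (-4·π^4 - 69/2 + 23·π^2)·sin(2·x)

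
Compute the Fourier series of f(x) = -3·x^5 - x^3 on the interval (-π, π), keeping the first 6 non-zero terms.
(-708 - 6·π^4 + 118·π^2)·sin(x) + (-14·π^2 + 21 + 3·π^4)·sin(2·x) + (-2·π^4 - 68/27 + 34·π^2/9)·sin(3·x) + (-11·π^2/8 + 33/64 + 3·π^4/2)·sin(4·x) + (-6·π^4/5 - 84/625 + 14·π^2/25)·sin(5·x) + (-2·π^2/9 + 1/27 + π^4)·sin(6·x)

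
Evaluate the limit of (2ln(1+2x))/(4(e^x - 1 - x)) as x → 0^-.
Both numerator and denominator → 0 as x → 0^-; this is a 0/0 indeterminate form.
Expand each to leading order near x = 0: numerator ~ 4·x, denominator ~ 2·x^2.
The limit of the ratio is -∞.

Final answer: -∞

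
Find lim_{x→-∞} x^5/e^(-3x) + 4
The quotient is an ∞/∞ indeterminate form as x → -∞.
Compare growth rates of the dominant terms (exponentials ≫ polynomials ≫ logarithms), or apply L'Hôpital's rule; the quotient → 0.
Adding the constant: 0 + 4 = 4. Limit = 4.

Final answer: 4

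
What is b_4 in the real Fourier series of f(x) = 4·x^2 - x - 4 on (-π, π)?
b_4 = (1/π) ∫_{-π}^{π} f(x)·sin(4x) dx.
Evaluate the integral (use parity and integration by parts as needed): b_4 = 1/2.

Final answer: 1/2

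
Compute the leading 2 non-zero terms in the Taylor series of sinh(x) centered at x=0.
x^3/6 + x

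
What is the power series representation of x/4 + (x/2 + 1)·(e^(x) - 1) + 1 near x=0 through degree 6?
x^6/180 + 7·x^5/240 + x^4/8 + 5·x^3/12 + x^2 + 5·x/4 + 1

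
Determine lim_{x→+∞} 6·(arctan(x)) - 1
Evaluate the dominant behaviour as x → +∞; each term tends to a finite value or vanishes.
Limit = -1 + 3·π.

Final answer: -1 + 3·π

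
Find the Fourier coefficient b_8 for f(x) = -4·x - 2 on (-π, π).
b_8 = (1/π) ∫_{-π}^{π} f(x)·sin(8x) dx.
Evaluate the integral (use parity and integration by parts as needed): b_8 = 1.

Final answer: 1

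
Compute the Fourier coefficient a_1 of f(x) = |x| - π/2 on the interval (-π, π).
a_1 = (1/π) ∫_{-π}^{π} f(x)·cos(1x) dx.
Evaluate the integral (use parity and integration by parts as needed): a_1 = -4/π.

Final answer: -4/π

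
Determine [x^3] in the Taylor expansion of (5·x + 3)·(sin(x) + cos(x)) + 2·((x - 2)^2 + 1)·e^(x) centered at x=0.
Expand to order 3: (5·x + 3)·(sin(x) + cos(x)) + 2·((x - 2)^2 + 1)·e^(x) = -10·x^3/3 + 5·x^2/2 + 10·x + 13 + O(x^4).
The coefficient of x^3 is -10/3.

Final answer: -10/3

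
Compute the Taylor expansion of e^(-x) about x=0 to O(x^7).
x^6/720 - x^5/120 + x^4/24 - x^3/6 + x^2/2 - x + 1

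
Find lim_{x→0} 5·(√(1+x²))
Direct substitution at x = 0 gives 5.

Final answer: 5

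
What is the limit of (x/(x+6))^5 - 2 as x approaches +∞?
As x → +∞: x/(x+6) = 1/(1 + 6/x) → 1, and the 5th power of a limit-1 base also → 1; with the additive constant, 1 - 2 = -1.
Limit = -1.

Final answer: -1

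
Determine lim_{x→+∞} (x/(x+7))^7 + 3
As x → +∞: x/(x+7) = 1/(1 + 7/x) → 1, and the 7th power of a limit-1 base also → 1; with the additive constant, 1 + 3 = 4.
Limit = 4.

Final answer: 4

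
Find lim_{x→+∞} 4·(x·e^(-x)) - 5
Evaluate the dominant behaviour as x → +∞; each term tends to a finite value or vanishes.
Limit = -5.

Final answer: -5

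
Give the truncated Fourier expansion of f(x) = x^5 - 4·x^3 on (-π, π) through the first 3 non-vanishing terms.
(-48·π^2 + 2·π^4 + 288)·sin(x) + (-π^4 - 27/2 + 9·π^2)·sin(2·x) + (-112·π^2/27 + 224/81 + 2·π^4/3)·sin(3·x)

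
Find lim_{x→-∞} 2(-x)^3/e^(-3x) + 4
The quotient is an ∞/∞ indeterminate form as x → -∞.
Compare growth rates of the dominant terms (exponentials ≫ polynomials ≫ logarithms), or apply L'Hôpital's rule; the quotient → 0.
Adding the constant: 0 + 4 = 4. Limit = 4.

Final answer: 4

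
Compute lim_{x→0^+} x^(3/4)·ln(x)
This is a 0·∞ indeterminate form at x → 0⁺.
Rewrite the product as ln(x) / x^(-3/4) and apply L'Hôpital, or use the standard hierarchy x^(-3/4) ≫ |ln x| as x → 0⁺.
The indeterminate product → 0, so the limit = 0.

Final answer: 0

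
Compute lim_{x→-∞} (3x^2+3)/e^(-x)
This is an ∞/∞ indeterminate form as x → -∞.
Compare growth rates of the dominant terms (exponentials ≫ polynomials ≫ logarithms), or apply L'Hôpital's rule; the quotient → 0.
Limit = 0.

Final answer: 0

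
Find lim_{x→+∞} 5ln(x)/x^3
This is an ∞/∞ indeterminate form as x → +∞.
The polynomial denominator x^3 dominates the logarithmic numerator (any positive power of x ≫ ln(x) as x → ∞), so the quotient → 0.
Limit = 0.

Final answer: 0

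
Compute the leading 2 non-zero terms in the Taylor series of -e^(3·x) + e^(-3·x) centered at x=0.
-9·x^3 - 6·x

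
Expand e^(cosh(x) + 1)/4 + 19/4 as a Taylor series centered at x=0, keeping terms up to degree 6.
31·x^6·e^(2)/2880 + x^4·e^(2)/24 + x^2·e^(2)/8 + e^(2)/4 + 19/4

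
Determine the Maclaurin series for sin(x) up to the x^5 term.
x^5/120 - x^3/6 + x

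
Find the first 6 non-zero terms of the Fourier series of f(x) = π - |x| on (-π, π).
4·cos(x)/π + 4·cos(3·x)/(9·π) + 4·cos(5·x)/(25·π) + 4·cos(7·x)/(49·π) + 4·cos(9·x)/(81·π) + π/2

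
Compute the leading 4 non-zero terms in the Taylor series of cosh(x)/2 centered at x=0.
x^6/1440 + x^4/48 + x^2/4 + 1/2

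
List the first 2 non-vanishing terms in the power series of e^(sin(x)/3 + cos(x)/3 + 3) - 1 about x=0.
x·e^(10/3)/3 - 1 + e^(10/3)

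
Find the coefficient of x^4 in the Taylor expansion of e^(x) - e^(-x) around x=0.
Expand to order 4: e^(x) - e^(-x) = x^3/3 + 2·x + O(x^5).
The coefficient of x^4 is 0.

Final answer: 0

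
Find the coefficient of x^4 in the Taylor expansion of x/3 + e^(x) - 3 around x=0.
Expand to order 4: x/3 + e^(x) - 3 = x^4/24 + x^3/6 + x^2/2 + 4·x/3 - 2 + O(x^5).
The coefficient of x^4 is 1/24.

Final answer: 1/24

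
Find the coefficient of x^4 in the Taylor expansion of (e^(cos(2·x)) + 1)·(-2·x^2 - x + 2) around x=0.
Expand to order 4: (e^(cos(2·x)) + 1)·(-2·x^2 - x + 2) = 28·e·x^4/3 + 2·e·x^3 + x^2·(-6·e - 2) + x·(-e - 1) + 2 + 2·e + O(x^5).
The coefficient of x^4 is 28·e/3.

Final answer: 28·e/3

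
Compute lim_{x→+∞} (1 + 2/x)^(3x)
As x → +∞: write (1 + 2/x)^(3x) = ((1 + 2/x)^x)^3 → (e^2)^3 = e^6.
Limit = e^(6).

Final answer: e^(6)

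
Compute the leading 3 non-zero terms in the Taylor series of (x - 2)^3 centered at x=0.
-6·x^2 + 12·x - 8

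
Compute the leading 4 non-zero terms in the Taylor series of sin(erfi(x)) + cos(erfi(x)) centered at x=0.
x^3·(-4/(3·π^(3/2)) + 2/(3·√(π))) - 2·x^2/π + 2·x/√(π) + 1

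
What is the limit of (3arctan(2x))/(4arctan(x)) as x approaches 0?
Both numerator and denominator → 0 as x → 0; this is a 0/0 indeterminate form.
Expand each to leading order near x = 0: numerator ~ 6·x, denominator ~ 4·x.
The limit of the ratio is 3/2.

Final answer: 3/2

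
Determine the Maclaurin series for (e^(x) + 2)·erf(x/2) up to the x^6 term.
x^6/(1440·√(π)) + 3·x^5/(160·√(π)) + x^4/(12·√(π)) + x^3/(4·√(π)) + x^2/√(π) + 3·x/√(π)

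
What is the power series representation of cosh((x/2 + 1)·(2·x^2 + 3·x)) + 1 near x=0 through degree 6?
1343·x^6/40 + 77·x^5/4 + 25·x^4/2 + 21·x^3/2 + 9·x^2/2 + 2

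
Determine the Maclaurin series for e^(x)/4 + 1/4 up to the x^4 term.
x^4/96 + x^3/24 + x^2/8 + x/4 + 1/2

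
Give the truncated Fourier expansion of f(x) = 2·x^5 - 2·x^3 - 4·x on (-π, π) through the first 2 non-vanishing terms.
(-84·π^2 + 4·π^4 + 496)·sin(x) + (-2·π^4 - 14 + 12·π^2)·sin(2·x)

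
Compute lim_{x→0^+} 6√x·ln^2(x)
This is a 0·∞ indeterminate form at x → 0⁺.
Rewrite the product as 6·ln^2(x) / x^(-1/2) and apply L'Hôpital, or use the standard hierarchy x^(-1/2) ≫ |ln x|^2 as x → 0⁺.
The indeterminate product → 0, so the limit = 0.

Final answer: 0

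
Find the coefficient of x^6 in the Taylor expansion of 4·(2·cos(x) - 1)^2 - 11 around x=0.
Expand to order 6: 4·(2·cos(x) - 1)^2 - 11 = -31·x^6/45 + 14·x^4/3 - 8·x^2 - 7 + O(x^7).
The coefficient of x^6 is -31/45.

Final answer: -31/45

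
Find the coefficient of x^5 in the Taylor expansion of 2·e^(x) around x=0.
Expand to order 5: 2·e^(x) = x^5/60 + x^4/12 + x^3/3 + x^2 + 2·x + 2 + O(x^6).
The coefficient of x^5 is 1/60.

Final answer: 1/60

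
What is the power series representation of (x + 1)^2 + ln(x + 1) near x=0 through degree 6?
-x^6/6 + x^5/5 - x^4/4 + x^3/3 + x^2/2 + 3·x + 1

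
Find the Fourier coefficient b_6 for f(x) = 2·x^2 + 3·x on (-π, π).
b_6 = (1/π) ∫_{-π}^{π} f(x)·sin(6x) dx.
Evaluate the integral (use parity and integration by parts as needed): b_6 = -1.

Final answer: -1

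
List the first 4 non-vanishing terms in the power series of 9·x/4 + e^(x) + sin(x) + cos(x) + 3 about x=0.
x^5/60 + x^4/12 + 17·x/4 + 5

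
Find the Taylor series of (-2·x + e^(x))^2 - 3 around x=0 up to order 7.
5·x^7/252 + x^6/18 + x^5/10 - 2·x^3/3 + 2·x^2 - 2·x - 2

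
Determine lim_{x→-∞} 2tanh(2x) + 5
Evaluate the dominant behaviour as x → -∞; each term tends to a finite value or vanishes.
Limit = 3.

Final answer: 3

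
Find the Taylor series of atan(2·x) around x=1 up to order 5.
atan(2) + 2·(x - 1)/5 - 8·(x - 1)^2/25 + 88·(x - 1)^3/375 - 96·(x - 1)^4/625 + 1312·(x - 1)^5/15625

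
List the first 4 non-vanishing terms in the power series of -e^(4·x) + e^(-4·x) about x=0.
-2048·x^7/315 - 256·x^5/15 - 64·x^3/3 - 8·x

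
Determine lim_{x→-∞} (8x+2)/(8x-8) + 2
Evaluate the dominant behaviour as x → -∞; each term tends to a finite value or vanishes.
Limit = 3.

Final answer: 3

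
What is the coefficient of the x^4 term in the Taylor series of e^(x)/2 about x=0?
Expand to order 4: e^(x)/2 = x^4/48 + x^3/12 + x^2/4 + x/2 + 1/2 + O(x^5).
The coefficient of x^4 is 1/48.

Final answer: 1/48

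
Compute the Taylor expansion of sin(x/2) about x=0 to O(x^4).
-x^3/48 + x/2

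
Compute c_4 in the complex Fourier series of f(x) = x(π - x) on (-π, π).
Compute the real Fourier coefficients first: a_4 = -1/4, b_4 = -π/2.
Then c_4 = (a_4 − i·b_4)/2 = -1/8 + i·π/4.

Final answer: -1/8 + i·π/4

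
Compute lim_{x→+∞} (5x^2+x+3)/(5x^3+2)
This is an ∞/∞ indeterminate form as x → +∞.
Divide numerator and denominator by x^3 and let the lower-order terms vanish; the numerator's degree 2 is below the denominator's degree 3, so the quotient → 0.
Limit = 0.

Final answer: 0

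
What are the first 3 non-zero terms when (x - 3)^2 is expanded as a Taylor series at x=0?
x^2 - 6·x + 9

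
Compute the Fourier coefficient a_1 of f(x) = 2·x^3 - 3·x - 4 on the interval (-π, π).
a_1 = (1/π) ∫_{-π}^{π} f(x)·cos(1x) dx.
Evaluate the integral (use parity and integration by parts as needed): a_1 = 0.

Final answer: 0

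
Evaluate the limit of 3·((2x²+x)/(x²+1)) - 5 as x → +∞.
Evaluate the dominant behaviour as x → +∞; each term tends to a finite value or vanishes.
Limit = 1.

Final answer: 1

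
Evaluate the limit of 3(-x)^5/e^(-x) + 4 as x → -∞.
The quotient is an ∞/∞ indeterminate form as x → -∞.
Compare growth rates of the dominant terms (exponentials ≫ polynomials ≫ logarithms), or apply L'Hôpital's rule; the quotient → 0.
Adding the constant: 0 + 4 = 4. Limit = 4.

Final answer: 4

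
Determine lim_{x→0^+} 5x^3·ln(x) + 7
The product is a 0·∞ indeterminate form at x → 0⁺.
Rewrite the product as 5·ln(x) / x^(-3) and apply L'Hôpital, or use the standard hierarchy x^(-3) ≫ |ln x| as x → 0⁺.
The indeterminate product → 0, so the limit = 7.

Final answer: 7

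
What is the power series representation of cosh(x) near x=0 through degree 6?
x^6/720 + x^4/24 + x^2/2 + 1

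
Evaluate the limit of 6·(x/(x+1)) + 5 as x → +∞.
Evaluate the dominant behaviour as x → +∞; each term tends to a finite value or vanishes.
Limit = 11.

Final answer: 11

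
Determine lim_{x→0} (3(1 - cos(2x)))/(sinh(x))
Both numerator and denominator → 0 as x → 0; this is a 0/0 indeterminate form.
Expand each to leading order near x = 0: numerator ~ 6·x^2, denominator ~ x.
The limit of the ratio is 0.

Final answer: 0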